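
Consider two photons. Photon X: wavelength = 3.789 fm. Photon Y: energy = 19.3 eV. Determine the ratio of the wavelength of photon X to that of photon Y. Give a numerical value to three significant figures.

λ_X = 3.789 × 10^-15 m (from wavelength = 3.789 fm, via λ given directly).
λ_Y = 6.424 × 10^-8 m (from energy = 19.3 eV, via λ = hc/E).
Ratio = 3.789 × 10^-15 / 6.424 × 10^-8 = 5.90 × 10^-8.

5.90 × 10^-8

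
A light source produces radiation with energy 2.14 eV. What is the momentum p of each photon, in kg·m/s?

1.14e-27 kg·m/s

Use c = 2.99792458e8 m/s, 1 eV = 1.602176634e-19 J.
First convert: E = 2.14 eV = 3.4287e-19 J.
For a photon p = E/c, so p = 1.144e-27 kg·m/s.
So p ≈ 1.14e-27 kg·m/s.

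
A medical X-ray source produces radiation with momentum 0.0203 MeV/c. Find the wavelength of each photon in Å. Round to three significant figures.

0.611 Å

Use h = 6.62607015e-34 J·s, c = 2.99792458e8 m/s, 1 eV = 1.602176634e-19 J.
Convert to SI: p = 0.0203 MeV/c = 1.0849e-23 kg·m/s.
Since λ = h/p for a photon, λ = 6.108e-11 m.
Converting to Å: λ = 0.6108 Å ≈ 0.611 Å.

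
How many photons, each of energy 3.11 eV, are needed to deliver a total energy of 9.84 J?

1.97 × 10^19 photons

Per-photon energy: E = 4.983 × 10^-19 J (from energy = 3.11 eV).
N = E_total / E_photon = 9.84 J / 4.983 × 10^-19 J = 1.97 × 10^19.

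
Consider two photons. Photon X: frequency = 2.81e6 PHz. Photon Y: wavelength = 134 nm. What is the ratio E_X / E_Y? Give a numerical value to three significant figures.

E_X = 1.862e-12 J (from frequency = 2.81e6 PHz, via E = hf).
E_Y = 1.482e-18 J (from wavelength = 134 nm, via E = hc/λ).
Ratio = 1.862e-12 / 1.482e-18 = 1.26e6.

1.26e6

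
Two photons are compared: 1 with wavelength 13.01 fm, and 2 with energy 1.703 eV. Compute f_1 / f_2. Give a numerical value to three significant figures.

5.60e7

f_1 = 2.304e22 Hz (from wavelength = 13.01 fm, via f = c/λ).
f_2 = 4.118e14 Hz (from energy = 1.703 eV, via f = E/h).
Ratio = 2.304e22 / 4.118e14 = 5.60e7.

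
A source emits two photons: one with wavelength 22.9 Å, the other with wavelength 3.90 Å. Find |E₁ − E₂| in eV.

Using E = hc/λ: E₁ = 8.674 × 10^-17 J, E₂ = 5.093 × 10^-16 J.
|ΔE| = |8.674 × 10^-17 − 5.093 × 10^-16| = 4.23 × 10^-16 J = 2640 eV.

2640 eV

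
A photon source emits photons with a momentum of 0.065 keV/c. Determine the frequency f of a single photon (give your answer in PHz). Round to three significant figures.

(h = 6.62607015e-34 J·s, c = 2.99792458e8 m/s, 1 eV = 1.602176634e-19 J.)
Convert to SI: p = 0.065 keV/c = 3.4738e-26 kg·m/s.
Since f = pc/h for a photon, f = 1.572e16 Hz.
Converting to PHz: f = 15.72 PHz ≈ 15.7 PHz.

15.7 PHz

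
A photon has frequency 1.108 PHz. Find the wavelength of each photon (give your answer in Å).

2710 Å

(c = 2.99792458 × 10^8 m/s.)
First convert: f = 1.108 PHz = 1.108 × 10^15 Hz.
Since λ = c/f for a photon, λ = 2.706 × 10^-7 m.
Converting to Å: λ = 2706 Å ≈ 2710 Å.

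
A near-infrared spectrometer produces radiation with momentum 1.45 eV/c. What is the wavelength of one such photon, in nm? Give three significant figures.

855 nm

Take h = 6.62607015 × 10^-34 J·s, c = 2.99792458 × 10^8 m/s, 1 eV = 1.602176634 × 10^-19 J.
In SI units: p = 1.45 eV/c = 7.7492 × 10^-28 kg·m/s.
For a photon λ = h/p, so λ = 8.551 × 10^-7 m.
Converting to nm: λ = 855.1 nm ≈ 855 nm.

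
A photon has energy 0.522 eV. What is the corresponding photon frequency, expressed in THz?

First convert: E = 0.522 eV = 8.3634e-20 J.
Apply f = E/h: f = 1.262e14 Hz.
Converting to THz: f = 126.2 THz ≈ 126 THz.

126 THz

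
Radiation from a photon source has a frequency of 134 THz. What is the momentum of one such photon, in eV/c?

Take h = 6.62607015·10^-34 J·s, c = 2.99792458·10^8 m/s, 1 eV = 1.602176634·10^-19 J.
In SI units: f = 134 THz = 1.34·10^14 Hz.
For a photon p = hf/c, so p = 2.962·10^-28 kg·m/s.
Converting to eV/c: p = 0.5542 eV/c ≈ 0.554 eV/c.

0.554 eV/c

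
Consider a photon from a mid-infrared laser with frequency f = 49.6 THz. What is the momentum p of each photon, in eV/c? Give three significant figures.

In SI units: f = 49.6 THz = 4.96e13 Hz.
Apply p = hf/c: p = 1.096e-28 kg·m/s.
Converting to eV/c: p = 0.2051 eV/c ≈ 0.205 eV/c.

0.205 eV/c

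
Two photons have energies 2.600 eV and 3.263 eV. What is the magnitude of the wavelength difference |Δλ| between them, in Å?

Using λ = hc/E: λ₁ = 4.7686 × 10^-7 m, λ₂ = 3.7997 × 10^-7 m.
|Δλ| = |4.7686 × 10^-7 − 3.7997 × 10^-7| = 9.69 × 10^-8 m = 969 Å.

969 Å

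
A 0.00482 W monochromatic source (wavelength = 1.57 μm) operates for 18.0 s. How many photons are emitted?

6.86e17 photons

Total energy: E_total = P·t = 0.00482 × 18.0 = 0.08676 J.
Per-photon energy: E = 1.265e-19 J.
N = E_total / E_photon = 6.86e17.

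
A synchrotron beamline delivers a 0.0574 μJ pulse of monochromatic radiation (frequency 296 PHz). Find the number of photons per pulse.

2.93e8 photons

Per-photon energy: E = 1.961e-16 J (from frequency = 296 PHz).
N = E_total / E_photon = 5.74e-8 J / 1.961e-16 J = 2.93e8.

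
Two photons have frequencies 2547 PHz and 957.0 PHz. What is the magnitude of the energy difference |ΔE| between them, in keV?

Using E = hf: E₁ = 1.6877e-15 J, E₂ = 6.3411e-16 J.
|ΔE| = |1.6877e-15 − 6.3411e-16| = 1.05e-15 J = 6.58 keV.

6.58 keV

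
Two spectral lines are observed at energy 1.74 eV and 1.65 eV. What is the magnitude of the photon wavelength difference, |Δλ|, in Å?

389 Å

Using λ = hc/E: λ₁ = 7.126e-7 m, λ₂ = 7.514e-7 m.
|Δλ| = |7.126e-7 − 7.514e-7| = 3.89e-8 m = 389 Å.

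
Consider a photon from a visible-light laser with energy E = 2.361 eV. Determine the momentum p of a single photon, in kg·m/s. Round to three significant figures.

First convert: E = 2.361 eV = 3.7827e-19 J.
Apply p = E/c: p = 1.262e-27 kg·m/s.
So p ≈ 1.26e-27 kg·m/s.

1.26e-27 kg·m/s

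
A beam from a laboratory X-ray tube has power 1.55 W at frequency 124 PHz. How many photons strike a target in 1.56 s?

2.94e16 photons

Total energy: E_total = P·t = 1.55 × 1.56 = 2.418 J.
Per-photon energy: E = 8.216e-17 J.
N = E_total / E_photon = 2.94e16.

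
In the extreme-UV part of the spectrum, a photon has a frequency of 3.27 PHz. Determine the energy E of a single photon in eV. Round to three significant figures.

13.5 eV

(h = 6.62607015 × 10^-34 J·s, 1 eV = 1.602176634 × 10^-19 J.)
Convert to SI: f = 3.27 PHz = 3.27 × 10^15 Hz.
The photon relation is E = hf, giving E = 2.167 × 10^-18 J.
Converting to eV: E = 13.52 eV ≈ 13.5 eV.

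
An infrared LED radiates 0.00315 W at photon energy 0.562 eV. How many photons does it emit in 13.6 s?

Total energy: E_total = P·t = 0.00315 × 13.6 = 0.04284 J.
Per-photon energy: E = 9.004e-20 J.
N = E_total / E_photon = 4.76e17.

4.76e17 photons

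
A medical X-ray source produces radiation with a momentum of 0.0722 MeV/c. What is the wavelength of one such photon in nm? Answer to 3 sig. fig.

0.0172 nm

First convert: p = 0.0722 MeV/c = 3.8586 × 10^-23 kg·m/s.
For a photon λ = h/p, so λ = 1.717 × 10^-11 m.
Converting to nm: λ = 0.01717 nm ≈ 0.0172 nm.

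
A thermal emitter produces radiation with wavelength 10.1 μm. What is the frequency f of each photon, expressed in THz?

Take c = 2.99792458·10^8 m/s.
Convert to SI: λ = 10.1 μm = 1.01·10^-5 m.
Since f = c/λ for a photon, f = 2.968·10^13 Hz.
Converting to THz: f = 29.68 THz ≈ 29.7 THz.

29.7 THz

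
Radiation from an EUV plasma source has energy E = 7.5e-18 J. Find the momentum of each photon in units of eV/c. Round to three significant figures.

46.8 eV/c

Use c = 2.99792458e8 m/s, 1 eV = 1.602176634e-19 J.
Apply p = E/c: p = 2.502e-26 kg·m/s.
Converting to eV/c: p = 46.81 eV/c ≈ 46.8 eV/c.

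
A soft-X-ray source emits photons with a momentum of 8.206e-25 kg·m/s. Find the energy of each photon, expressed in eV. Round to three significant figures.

(c = 2.99792458e8 m/s, 1 eV = 1.602176634e-19 J.)
For a photon E = pc, so E = 2.460e-16 J.
Converting to eV: E = 1535 eV ≈ 1540 eV.

1540 eV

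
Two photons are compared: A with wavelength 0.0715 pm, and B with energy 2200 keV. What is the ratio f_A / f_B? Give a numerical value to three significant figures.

7.88

f_A = 4.193e21 Hz (from wavelength = 0.0715 pm, via f = c/λ).
f_B = 5.320e20 Hz (from energy = 2200 keV, via f = E/h).
Ratio = 4.193e21 / 5.320e20 = 7.88.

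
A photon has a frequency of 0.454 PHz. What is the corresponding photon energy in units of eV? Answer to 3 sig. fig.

1.88 eV

Take h = 6.62607015 × 10^-34 J·s, 1 eV = 1.602176634 × 10^-19 J.
In SI units: f = 0.454 PHz = 4.54 × 10^14 Hz.
For a photon E = hf, so E = 3.008 × 10^-19 J.
Converting to eV: E = 1.878 eV ≈ 1.88 eV.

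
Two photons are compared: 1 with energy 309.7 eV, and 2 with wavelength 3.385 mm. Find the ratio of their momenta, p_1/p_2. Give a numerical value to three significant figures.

8.46 × 10^5

p_1 = 1.655 × 10^-25 kg·m/s (from energy = 309.7 eV, via p = E/c).
p_2 = 1.957 × 10^-31 kg·m/s (from wavelength = 3.385 mm, via p = h/λ).
Ratio = 1.655 × 10^-25 / 1.957 × 10^-31 = 8.46 × 10^5.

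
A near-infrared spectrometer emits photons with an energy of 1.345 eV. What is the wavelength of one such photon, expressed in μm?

0.922 μm

(h = 6.62607015e-34 J·s, c = 2.99792458e8 m/s, 1 eV = 1.602176634e-19 J.)
Convert to SI: E = 1.345 eV = 2.1549e-19 J.
For a photon λ = hc/E, so λ = 9.218e-7 m.
Converting to μm: λ = 0.9218 μm ≈ 0.922 μm.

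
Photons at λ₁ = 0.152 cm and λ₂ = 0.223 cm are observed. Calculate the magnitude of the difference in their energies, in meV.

0.260 meV

Using E = hc/λ: E₁ = 1.307·10^-22 J, E₂ = 8.908·10^-23 J.
|ΔE| = |1.307·10^-22 − 8.908·10^-23| = 4.16·10^-23 J = 0.260 meV.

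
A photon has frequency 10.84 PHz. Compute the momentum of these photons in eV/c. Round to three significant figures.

Use h = 6.62607015·10^-34 J·s, c = 2.99792458·10^8 m/s, 1 eV = 1.602176634·10^-19 J.
Convert to SI: f = 10.84 PHz = 1.084·10^16 Hz.
The photon relation is p = hf/c, giving p = 2.396·10^-26 kg·m/s.
Converting to eV/c: p = 44.83 eV/c ≈ 44.8 eV/c.

44.8 eV/c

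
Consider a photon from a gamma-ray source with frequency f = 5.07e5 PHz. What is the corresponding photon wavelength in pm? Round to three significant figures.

(c = 2.99792458e8 m/s.)
Convert to SI: f = 5.07e5 PHz = 5.07e20 Hz.
Since λ = c/f for a photon, λ = 5.913e-13 m.
Converting to pm: λ = 0.5913 pm ≈ 0.591 pm.

0.591 pm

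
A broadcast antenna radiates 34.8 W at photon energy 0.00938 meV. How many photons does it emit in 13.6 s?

Total energy: E_total = P·t = 34.8 × 13.6 = 473.3 J.
Per-photon energy: E = 1.503e-24 J.
N = E_total / E_photon = 3.15e26.

3.15e26 photons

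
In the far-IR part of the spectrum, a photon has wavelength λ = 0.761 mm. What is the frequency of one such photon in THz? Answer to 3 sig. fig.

0.394 THz

(c = 2.99792458 × 10^8 m/s.)
Convert to SI: λ = 0.761 mm = 7.61 × 10^-4 m.
Since f = c/λ for a photon, f = 3.939 × 10^11 Hz.
Converting to THz: f = 0.3939 THz ≈ 0.394 THz.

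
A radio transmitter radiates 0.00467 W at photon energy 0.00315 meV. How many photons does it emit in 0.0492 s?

4.55 × 10^20 photons

Total energy: E_total = P·t = 0.00467 × 0.0492 = 2.298 × 10^-4 J.
Per-photon energy: E = 5.047 × 10^-25 J.
N = E_total / E_photon = 4.55 × 10^20.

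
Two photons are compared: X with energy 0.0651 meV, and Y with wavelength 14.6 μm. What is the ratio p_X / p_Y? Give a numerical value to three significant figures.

7.67 × 10^-4

p_X = 3.479 × 10^-32 kg·m/s (from energy = 0.0651 meV, via p = E/c).
p_Y = 4.538 × 10^-29 kg·m/s (from wavelength = 14.6 μm, via p = h/λ).
Ratio = 3.479 × 10^-32 / 4.538 × 10^-29 = 7.67 × 10^-4.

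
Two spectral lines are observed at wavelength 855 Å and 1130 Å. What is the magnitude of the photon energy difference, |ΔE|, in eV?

Using E = hc/λ: E₁ = 2.323·10^-18 J, E₂ = 1.758·10^-18 J.
|ΔE| = |2.323·10^-18 − 1.758·10^-18| = 5.65·10^-19 J = 3.53 eV.

3.53 eV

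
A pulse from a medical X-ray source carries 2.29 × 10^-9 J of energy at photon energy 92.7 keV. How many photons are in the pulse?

Per-photon energy: E = 1.485 × 10^-14 J (from energy = 92.7 keV).
N = E_total / E_photon = 2.29 × 10^-9 J / 1.485 × 10^-14 J = 1.54 × 10^5.

1.54 × 10^5 photons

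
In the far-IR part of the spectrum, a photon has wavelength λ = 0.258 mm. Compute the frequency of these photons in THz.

Take c = 2.99792458 × 10^8 m/s.
In SI units: λ = 0.258 mm = 2.58 × 10^-4 m.
The photon relation is f = c/λ, giving f = 1.162 × 10^12 Hz.
Converting to THz: f = 1.162 THz ≈ 1.16 THz.

1.16 THz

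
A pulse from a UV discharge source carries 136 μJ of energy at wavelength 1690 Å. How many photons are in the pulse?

1.16·10^14 photons

Per-photon energy: E = 1.175·10^-18 J (from wavelength = 1690 Å).
N = E_total / E_photon = 1.36·10^-4 J / 1.175·10^-18 J = 1.16·10^14.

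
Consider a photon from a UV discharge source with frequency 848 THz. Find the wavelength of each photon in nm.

Use c = 2.99792458 × 10^8 m/s.
Convert to SI: f = 848 THz = 8.48 × 10^14 Hz.
Apply λ = c/f: λ = 3.535 × 10^-7 m.
Converting to nm: λ = 353.5 nm ≈ 354 nm.

354 nm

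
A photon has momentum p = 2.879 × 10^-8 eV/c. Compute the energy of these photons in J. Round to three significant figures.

First convert: p = 2.879 × 10^-8 eV/c = 1.5386 × 10^-35 kg·m/s.
For a photon E = pc, so E = 4.613 × 10^-27 J.
So E ≈ 4.61 × 10^-27 J.

4.61 × 10^-27 J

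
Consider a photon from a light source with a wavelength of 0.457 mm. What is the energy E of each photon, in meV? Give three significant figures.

2.71 meV

First convert: λ = 0.457 mm = 4.57e-4 m.
Since E = hc/λ for a photon, E = 4.347e-22 J.
Converting to meV: E = 2.713 meV ≈ 2.71 meV.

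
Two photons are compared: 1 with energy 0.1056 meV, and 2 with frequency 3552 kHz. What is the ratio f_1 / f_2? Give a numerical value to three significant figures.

f_1 = 2.553e10 Hz (from energy = 0.1056 meV, via f = E/h).
f_2 = 3.552e6 Hz (from frequency = 3552 kHz, via f given directly).
Ratio = 2.553e10 / 3.552e6 = 7190.

7190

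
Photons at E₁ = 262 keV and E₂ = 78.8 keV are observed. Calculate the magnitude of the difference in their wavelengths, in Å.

Using λ = hc/E: λ₁ = 4.732 × 10^-12 m, λ₂ = 1.573 × 10^-11 m.
|Δλ| = |4.732 × 10^-12 − 1.573 × 10^-11| = 1.10 × 10^-11 m = 0.110 Å.

0.110 Å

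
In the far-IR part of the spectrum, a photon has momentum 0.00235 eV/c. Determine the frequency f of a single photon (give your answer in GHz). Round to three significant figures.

568 GHz

Take h = 6.62607015·10^-34 J·s, c = 2.99792458·10^8 m/s, 1 eV = 1.602176634·10^-19 J.
Convert to SI: p = 0.00235 eV/c = 1.2559·10^-30 kg·m/s.
Apply f = pc/h: f = 5.682·10^11 Hz.
Converting to GHz: f = 568.2 GHz ≈ 568 GHz.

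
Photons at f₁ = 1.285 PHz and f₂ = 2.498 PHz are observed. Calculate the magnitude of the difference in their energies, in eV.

5.02 eV

Using E = hf: E₁ = 8.5145 × 10^-19 J, E₂ = 1.6552 × 10^-18 J.
|ΔE| = |8.5145 × 10^-19 − 1.6552 × 10^-18| = 8.04 × 10^-19 J = 5.02 eV.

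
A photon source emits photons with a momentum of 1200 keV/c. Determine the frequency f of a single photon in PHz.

Convert to SI: p = 1200 keV/c = 6.4131e-22 kg·m/s.
Apply f = pc/h: f = 2.902e20 Hz.
Converting to PHz: f = 290200 PHz ≈ 2.90e5 PHz.

2.90e5 PHz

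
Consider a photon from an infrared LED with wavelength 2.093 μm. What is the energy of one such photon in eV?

0.592 eV

In SI units: λ = 2.093 μm = 2.093·10^-6 m.
Since E = hc/λ for a photon, E = 9.491·10^-20 J.
Converting to eV: E = 0.5924 eV ≈ 0.592 eV.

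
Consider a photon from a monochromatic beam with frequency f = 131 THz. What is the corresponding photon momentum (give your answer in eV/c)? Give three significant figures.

0.542 eV/c

Use h = 6.62607015 × 10^-34 J·s, c = 2.99792458 × 10^8 m/s, 1 eV = 1.602176634 × 10^-19 J.
Convert to SI: f = 131 THz = 1.31 × 10^14 Hz.
Since p = hf/c for a photon, p = 2.895 × 10^-28 kg·m/s.
Converting to eV/c: p = 0.5418 eV/c ≈ 0.542 eV/c.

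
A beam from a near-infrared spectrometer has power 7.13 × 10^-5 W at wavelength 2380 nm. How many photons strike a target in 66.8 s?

Total energy: E_total = P·t = 7.13 × 10^-5 × 66.8 = 0.004763 J.
Per-photon energy: E = 8.346 × 10^-20 J.
N = E_total / E_photon = 5.71 × 10^16.

5.71 × 10^16 photons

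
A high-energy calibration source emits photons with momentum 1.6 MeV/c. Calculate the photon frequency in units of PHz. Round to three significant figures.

3.87 × 10^5 PHz

In SI units: p = 1.6 MeV/c = 8.5509 × 10^-22 kg·m/s.
For a photon f = pc/h, so f = 3.869 × 10^20 Hz.
Converting to PHz: f = 386900 PHz ≈ 3.87 × 10^5 PHz.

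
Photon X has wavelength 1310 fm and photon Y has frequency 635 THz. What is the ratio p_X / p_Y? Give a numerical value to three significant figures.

3.60 × 10^5

p_X = 5.058 × 10^-22 kg·m/s (from wavelength = 1310 fm, via p = h/λ).
p_Y = 1.403 × 10^-27 kg·m/s (from frequency = 635 THz, via p = hf/c).
Ratio = 5.058 × 10^-22 / 1.403 × 10^-27 = 3.60 × 10^5.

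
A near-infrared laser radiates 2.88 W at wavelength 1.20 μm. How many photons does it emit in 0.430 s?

Total energy: E_total = P·t = 2.88 × 0.430 = 1.238 J.
Per-photon energy: E = 1.655 × 10^-19 J.
N = E_total / E_photon = 7.48 × 10^18.

7.48 × 10^18 photons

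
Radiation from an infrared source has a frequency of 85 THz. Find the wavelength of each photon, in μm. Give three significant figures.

Take c = 2.99792458e8 m/s.
Convert to SI: f = 85 THz = 8.5e13 Hz.
Since λ = c/f for a photon, λ = 3.527e-6 m.
Converting to μm: λ = 3.527 μm ≈ 3.53 μm.

3.53 μm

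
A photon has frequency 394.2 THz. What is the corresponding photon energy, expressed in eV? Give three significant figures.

1.63 eV

In SI units: f = 394.2 THz = 3.942e14 Hz.
Since E = hf for a photon, E = 2.612e-19 J.
Converting to eV: E = 1.630 eV ≈ 1.63 eV.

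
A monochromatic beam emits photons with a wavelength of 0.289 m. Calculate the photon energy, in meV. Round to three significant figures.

4.29e-3 meV

(h = 6.62607015e-34 J·s, c = 2.99792458e8 m/s, 1 eV = 1.602176634e-19 J.)
The photon relation is E = hc/λ, giving E = 6.874e-25 J.
Converting to meV: E = 0.004290 meV ≈ 4.29e-3 meV.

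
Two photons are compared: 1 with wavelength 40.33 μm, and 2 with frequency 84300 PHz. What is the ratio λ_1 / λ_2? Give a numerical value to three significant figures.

λ_1 = 4.033·10^-5 m (from wavelength = 40.33 μm, via λ given directly).
λ_2 = 3.556·10^-12 m (from frequency = 84300 PHz, via λ = c/f).
Ratio = 4.033·10^-5 / 3.556·10^-12 = 1.13·10^7.

1.13·10^7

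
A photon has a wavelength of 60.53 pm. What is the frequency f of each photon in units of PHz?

4950 PHz

Take c = 2.99792458e8 m/s.
Convert to SI: λ = 60.53 pm = 6.053e-11 m.
Apply f = c/λ: f = 4.953e18 Hz.
Converting to PHz: f = 4953 PHz ≈ 4950 PHz.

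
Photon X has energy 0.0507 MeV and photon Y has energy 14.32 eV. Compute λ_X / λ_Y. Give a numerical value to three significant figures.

λ_X = 2.445 × 10^-11 m (from energy = 0.0507 MeV, via λ = hc/E).
λ_Y = 8.658 × 10^-8 m (from energy = 14.32 eV, via λ = hc/E).
Ratio = 2.445 × 10^-11 / 8.658 × 10^-8 = 2.82 × 10^-4.

2.82 × 10^-4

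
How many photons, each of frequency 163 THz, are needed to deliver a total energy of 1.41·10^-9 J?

1.31·10^10 photons

Per-photon energy: E = 1.080·10^-19 J (from frequency = 163 THz).
N = E_total / E_photon = 1.41·10^-9 J / 1.080·10^-19 J = 1.31·10^10.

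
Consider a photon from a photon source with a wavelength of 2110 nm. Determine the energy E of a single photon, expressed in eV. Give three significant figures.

0.588 eV

Use h = 6.62607015·10^-34 J·s, c = 2.99792458·10^8 m/s, 1 eV = 1.602176634·10^-19 J.
In SI units: λ = 2110 nm = 2.11·10^-6 m.
Apply E = hc/λ: E = 9.414·10^-20 J.
Converting to eV: E = 0.5876 eV ≈ 0.588 eV.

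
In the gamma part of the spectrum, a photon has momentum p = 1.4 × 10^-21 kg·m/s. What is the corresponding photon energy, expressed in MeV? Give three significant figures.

Apply E = pc: E = 4.197 × 10^-13 J.
Converting to MeV: E = 2.620 MeV ≈ 2.62 MeV.

2.62 MeV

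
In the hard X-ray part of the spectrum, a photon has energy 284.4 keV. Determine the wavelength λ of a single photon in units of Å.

0.0436 Å

Take h = 6.62607015·10^-34 J·s, c = 2.99792458·10^8 m/s, 1 eV = 1.602176634·10^-19 J.
In SI units: E = 284.4 keV = 4.5566·10^-14 J.
The photon relation is λ = hc/E, giving λ = 4.360·10^-12 m.
Converting to Å: λ = 0.04360 Å ≈ 0.0436 Å.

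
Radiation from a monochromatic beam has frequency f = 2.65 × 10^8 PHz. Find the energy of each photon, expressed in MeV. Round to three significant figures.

1100 MeV

In SI units: f = 2.65 × 10^8 PHz = 2.65 × 10^23 Hz.
For a photon E = hf, so E = 1.756 × 10^-10 J.
Converting to MeV: E = 1096 MeV ≈ 1100 MeV.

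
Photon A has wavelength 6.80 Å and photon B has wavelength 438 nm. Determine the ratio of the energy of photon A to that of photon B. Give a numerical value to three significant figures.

644

E_A = 2.921 × 10^-16 J (from wavelength = 6.80 Å, via E = hc/λ).
E_B = 4.535 × 10^-19 J (from wavelength = 438 nm, via E = hc/λ).
Ratio = 2.921 × 10^-16 / 4.535 × 10^-19 = 644.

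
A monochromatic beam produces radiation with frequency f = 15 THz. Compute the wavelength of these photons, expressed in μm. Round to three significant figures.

Use c = 2.99792458e8 m/s.
First convert: f = 15 THz = 1.5e13 Hz.
Apply λ = c/f: λ = 1.999e-5 m.
Converting to μm: λ = 19.99 μm ≈ 20.0 μm.

20.0 μm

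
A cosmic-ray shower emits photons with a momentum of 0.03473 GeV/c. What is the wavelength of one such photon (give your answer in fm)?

(h = 6.62607015·10^-34 J·s, c = 2.99792458·10^8 m/s, 1 eV = 1.602176634·10^-19 J.)
In SI units: p = 0.03473 GeV/c = 1.8561·10^-20 kg·m/s.
Since λ = h/p for a photon, λ = 3.570·10^-14 m.
Converting to fm: λ = 35.70 fm ≈ 35.7 fm.

35.7 fm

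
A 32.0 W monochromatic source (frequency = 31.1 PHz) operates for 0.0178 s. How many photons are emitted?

Total energy: E_total = P·t = 32.0 × 0.0178 = 0.5696 J.
Per-photon energy: E = 2.061 × 10^-17 J.
N = E_total / E_photon = 2.76 × 10^16.

2.76 × 10^16 photons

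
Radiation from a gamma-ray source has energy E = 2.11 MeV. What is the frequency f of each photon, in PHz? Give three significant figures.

5.10e5 PHz

(h = 6.62607015e-34 J·s, 1 eV = 1.602176634e-19 J.)
First convert: E = 2.11 MeV = 3.3806e-13 J.
Since f = E/h for a photon, f = 5.102e20 Hz.
Converting to PHz: f = 510200 PHz ≈ 5.10e5 PHz.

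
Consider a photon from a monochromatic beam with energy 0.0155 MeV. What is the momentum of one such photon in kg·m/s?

Convert to SI: E = 0.0155 MeV = 2.4834 × 10^-15 J.
The photon relation is p = E/c, giving p = 8.284 × 10^-24 kg·m/s.
So p ≈ 8.28 × 10^-24 kg·m/s.

8.28 × 10^-24 kg·m/s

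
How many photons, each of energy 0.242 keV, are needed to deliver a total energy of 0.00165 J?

Per-photon energy: E = 3.877e-17 J (from energy = 0.242 keV).
N = E_total / E_photon = 0.00165 J / 3.877e-17 J = 4.26e13.

4.26e13 photons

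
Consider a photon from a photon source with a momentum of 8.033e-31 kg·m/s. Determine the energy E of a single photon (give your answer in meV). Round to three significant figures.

(c = 2.99792458e8 m/s, 1 eV = 1.602176634e-19 J.)
Since E = pc for a photon, E = 2.408e-22 J.
Converting to meV: E = 1.503 meV ≈ 1.50 meV.

1.50 meV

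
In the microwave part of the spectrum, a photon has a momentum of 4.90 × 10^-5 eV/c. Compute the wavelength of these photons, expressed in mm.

25.3 mm

(h = 6.62607015 × 10^-34 J·s, c = 2.99792458 × 10^8 m/s, 1 eV = 1.602176634 × 10^-19 J.)
Convert to SI: p = 4.90 × 10^-5 eV/c = 2.6187 × 10^-32 kg·m/s.
For a photon λ = h/p, so λ = 0.02530 m.
Converting to mm: λ = 25.30 mm ≈ 25.3 mm.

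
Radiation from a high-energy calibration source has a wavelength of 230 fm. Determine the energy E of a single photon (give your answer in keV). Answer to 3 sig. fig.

First convert: λ = 230 fm = 2.3e-13 m.
Since E = hc/λ for a photon, E = 8.637e-13 J.
Converting to keV: E = 5391 keV ≈ 5390 keV.

5390 keV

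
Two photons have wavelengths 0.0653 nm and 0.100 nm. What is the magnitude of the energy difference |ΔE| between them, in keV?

Using E = hc/λ: E₁ = 3.042e-15 J, E₂ = 1.986e-15 J.
|ΔE| = |3.042e-15 − 1.986e-15| = 1.06e-15 J = 6.59 keV.

6.59 keV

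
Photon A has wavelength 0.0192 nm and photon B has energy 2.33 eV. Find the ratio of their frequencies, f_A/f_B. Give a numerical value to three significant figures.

f_A = 1.561 × 10^19 Hz (from wavelength = 0.0192 nm, via f = c/λ).
f_B = 5.634 × 10^14 Hz (from energy = 2.33 eV, via f = E/h).
Ratio = 1.561 × 10^19 / 5.634 × 10^14 = 2.77 × 10^4.

2.77 × 10^4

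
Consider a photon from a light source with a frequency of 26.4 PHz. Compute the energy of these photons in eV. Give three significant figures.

109 eV

(h = 6.62607015·10^-34 J·s, 1 eV = 1.602176634·10^-19 J.)
Convert to SI: f = 26.4 PHz = 2.64·10^16 Hz.
Apply E = hf: E = 1.749·10^-17 J.
Converting to eV: E = 109.2 eV ≈ 109 eV.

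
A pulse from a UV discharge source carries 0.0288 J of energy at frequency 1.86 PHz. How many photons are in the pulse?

Per-photon energy: E = 1.232e-18 J (from frequency = 1.86 PHz).
N = E_total / E_photon = 0.0288 J / 1.232e-18 J = 2.34e16.

2.34e16 photons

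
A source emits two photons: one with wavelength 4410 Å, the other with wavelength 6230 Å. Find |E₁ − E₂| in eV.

Using E = hc/λ: E₁ = 4.504·10^-19 J, E₂ = 3.189·10^-19 J.
|ΔE| = |4.504·10^-19 − 3.189·10^-19| = 1.32·10^-19 J = 0.821 eV.

0.821 eV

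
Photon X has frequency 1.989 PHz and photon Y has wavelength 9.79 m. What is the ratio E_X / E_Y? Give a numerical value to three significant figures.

E_X = 1.318 × 10^-18 J (from frequency = 1.989 PHz, via E = hf).
E_Y = 2.029 × 10^-26 J (from wavelength = 9.79 m, via E = hc/λ).
Ratio = 1.318 × 10^-18 / 2.029 × 10^-26 = 6.50 × 10^7.

6.50 × 10^7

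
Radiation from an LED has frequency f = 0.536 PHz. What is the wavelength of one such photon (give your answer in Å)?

Take c = 2.99792458e8 m/s.
Convert to SI: f = 0.536 PHz = 5.36e14 Hz.
Since λ = c/f for a photon, λ = 5.593e-7 m.
Converting to Å: λ = 5593 Å ≈ 5590 Å.

5590 Å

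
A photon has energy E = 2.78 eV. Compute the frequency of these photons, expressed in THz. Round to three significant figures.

672 THz

Convert to SI: E = 2.78 eV = 4.4541e-19 J.
Since f = E/h for a photon, f = 6.722e14 Hz.
Converting to THz: f = 672.2 THz ≈ 672 THz.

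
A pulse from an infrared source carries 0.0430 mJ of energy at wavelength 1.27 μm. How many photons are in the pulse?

2.75e14 photons

Per-photon energy: E = 1.564e-19 J (from wavelength = 1.27 μm).
N = E_total / E_photon = 4.30e-5 J / 1.564e-19 J = 2.75e14.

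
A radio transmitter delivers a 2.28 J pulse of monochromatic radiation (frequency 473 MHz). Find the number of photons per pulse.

7.27·10^24 photons

Per-photon energy: E = 3.134·10^-25 J (from frequency = 473 MHz).
N = E_total / E_photon = 2.28 J / 3.134·10^-25 J = 7.27·10^24.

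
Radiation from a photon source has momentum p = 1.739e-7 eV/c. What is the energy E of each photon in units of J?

2.79e-26 J

In SI units: p = 1.739e-7 eV/c = 9.2937e-35 kg·m/s.
For a photon E = pc, so E = 2.786e-26 J.
So E ≈ 2.79e-26 J.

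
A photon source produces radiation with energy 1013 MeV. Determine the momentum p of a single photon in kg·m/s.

5.41 × 10^-19 kg·m/s

In SI units: E = 1013 MeV = 1.6230 × 10^-10 J.
For a photon p = E/c, so p = 5.414 × 10^-19 kg·m/s.
So p ≈ 5.41 × 10^-19 kg·m/s.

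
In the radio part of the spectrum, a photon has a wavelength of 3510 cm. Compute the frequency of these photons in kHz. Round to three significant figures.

Use c = 2.99792458e8 m/s.
In SI units: λ = 3510 cm = 35.1 m.
Since f = c/λ for a photon, f = 8.541e6 Hz.
Converting to kHz: f = 8541 kHz ≈ 8540 kHz.

8540 kHz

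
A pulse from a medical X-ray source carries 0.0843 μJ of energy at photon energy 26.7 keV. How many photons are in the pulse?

Per-photon energy: E = 4.278e-15 J (from energy = 26.7 keV).
N = E_total / E_photon = 8.43e-8 J / 4.278e-15 J = 1.97e7.

1.97e7 photons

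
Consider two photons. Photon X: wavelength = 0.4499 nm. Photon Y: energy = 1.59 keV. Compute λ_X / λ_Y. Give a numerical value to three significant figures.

λ_X = 4.499 × 10^-10 m (from wavelength = 0.4499 nm, via λ given directly).
λ_Y = 7.798 × 10^-10 m (from energy = 1.59 keV, via λ = hc/E).
Ratio = 4.499 × 10^-10 / 7.798 × 10^-10 = 0.577.

0.577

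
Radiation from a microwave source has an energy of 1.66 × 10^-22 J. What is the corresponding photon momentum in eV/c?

Apply p = E/c: p = 5.537 × 10^-31 kg·m/s.
Converting to eV/c: p = 0.001036 eV/c ≈ 1.04 × 10^-3 eV/c.

1.04 × 10^-3 eV/c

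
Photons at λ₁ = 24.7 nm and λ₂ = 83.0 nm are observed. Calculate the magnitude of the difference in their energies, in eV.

35.3 eV

Using E = hc/λ: E₁ = 8.042 × 10^-18 J, E₂ = 2.393 × 10^-18 J.
|ΔE| = |8.042 × 10^-18 − 2.393 × 10^-18| = 5.65 × 10^-18 J = 35.3 eV.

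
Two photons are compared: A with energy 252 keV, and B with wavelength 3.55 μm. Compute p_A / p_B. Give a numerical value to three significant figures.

7.22e5

p_A = 1.347e-22 kg·m/s (from energy = 252 keV, via p = E/c).
p_B = 1.866e-28 kg·m/s (from wavelength = 3.55 μm, via p = h/λ).
Ratio = 1.347e-22 / 1.866e-28 = 7.22e5.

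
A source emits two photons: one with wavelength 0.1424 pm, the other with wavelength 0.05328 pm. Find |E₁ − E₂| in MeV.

14.6 MeV

Using E = hc/λ: E₁ = 1.3950e-12 J, E₂ = 3.7283e-12 J.
|ΔE| = |1.3950e-12 − 3.7283e-12| = 2.33e-12 J = 14.6 MeV.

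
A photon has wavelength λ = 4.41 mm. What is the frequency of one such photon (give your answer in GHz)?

Take c = 2.99792458·10^8 m/s.
First convert: λ = 4.41 mm = 0.00441 m.
Apply f = c/λ: f = 6.798·10^10 Hz.
Converting to GHz: f = 67.98 GHz ≈ 68.0 GHz.

68.0 GHz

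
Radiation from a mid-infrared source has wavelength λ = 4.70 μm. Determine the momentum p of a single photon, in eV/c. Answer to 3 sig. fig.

0.264 eV/c

In SI units: λ = 4.70 μm = 4.70 × 10^-6 m.
For a photon p = h/λ, so p = 1.410 × 10^-28 kg·m/s.
Converting to eV/c: p = 0.2638 eV/c ≈ 0.264 eV/c.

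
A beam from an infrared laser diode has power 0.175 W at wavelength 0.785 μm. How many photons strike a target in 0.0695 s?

4.81e16 photons

Total energy: E_total = P·t = 0.175 × 0.0695 = 0.01216 J.
Per-photon energy: E = 2.531e-19 J.
N = E_total / E_photon = 4.81e16.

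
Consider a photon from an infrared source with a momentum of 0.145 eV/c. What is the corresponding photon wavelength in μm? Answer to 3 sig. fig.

8.55 μm

In SI units: p = 0.145 eV/c = 7.7492 × 10^-29 kg·m/s.
Since λ = h/p for a photon, λ = 8.551 × 10^-6 m.
Converting to μm: λ = 8.551 μm ≈ 8.55 μm.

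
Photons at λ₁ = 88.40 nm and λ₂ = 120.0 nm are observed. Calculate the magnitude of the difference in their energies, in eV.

3.69 eV

Using E = hc/λ: E₁ = 2.2471e-18 J, E₂ = 1.6554e-18 J.
|ΔE| = |2.2471e-18 − 1.6554e-18| = 5.92e-19 J = 3.69 eV.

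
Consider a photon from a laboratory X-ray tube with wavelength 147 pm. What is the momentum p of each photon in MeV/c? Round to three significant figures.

Take h = 6.62607015 × 10^-34 J·s, c = 2.99792458 × 10^8 m/s, 1 eV = 1.602176634 × 10^-19 J.
Convert to SI: λ = 147 pm = 1.47 × 10^-10 m.
Apply p = h/λ: p = 4.508 × 10^-24 kg·m/s.
Converting to MeV/c: p = 0.008434 MeV/c ≈ 8.43 × 10^-3 MeV/c.

8.43 × 10^-3 MeV/c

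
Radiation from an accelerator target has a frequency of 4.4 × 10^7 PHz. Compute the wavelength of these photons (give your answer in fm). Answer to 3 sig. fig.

6.81 fm

In SI units: f = 4.4 × 10^7 PHz = 4.4 × 10^22 Hz.
For a photon λ = c/f, so λ = 6.813 × 10^-15 m.
Converting to fm: λ = 6.813 fm ≈ 6.81 fm.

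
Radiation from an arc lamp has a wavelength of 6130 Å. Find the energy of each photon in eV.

2.02 eV

In SI units: λ = 6130 Å = 6.13e-7 m.
For a photon E = hc/λ, so E = 3.241e-19 J.
Converting to eV: E = 2.023 eV ≈ 2.02 eV.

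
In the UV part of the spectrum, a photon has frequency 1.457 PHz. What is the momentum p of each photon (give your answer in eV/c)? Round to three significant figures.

6.03 eV/c

Take h = 6.62607015 × 10^-34 J·s, c = 2.99792458 × 10^8 m/s, 1 eV = 1.602176634 × 10^-19 J.
First convert: f = 1.457 PHz = 1.457 × 10^15 Hz.
Since p = hf/c for a photon, p = 3.220 × 10^-27 kg·m/s.
Converting to eV/c: p = 6.026 eV/c ≈ 6.03 eV/c.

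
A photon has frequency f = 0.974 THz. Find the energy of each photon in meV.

Take h = 6.62607015e-34 J·s, 1 eV = 1.602176634e-19 J.
First convert: f = 0.974 THz = 9.74e11 Hz.
The photon relation is E = hf, giving E = 6.454e-22 J.
Converting to meV: E = 4.028 meV ≈ 4.03 meV.

4.03 meV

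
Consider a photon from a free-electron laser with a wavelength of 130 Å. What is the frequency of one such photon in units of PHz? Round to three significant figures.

(c = 2.99792458 × 10^8 m/s.)
In SI units: λ = 130 Å = 1.3 × 10^-8 m.
Apply f = c/λ: f = 2.306 × 10^16 Hz.
Converting to PHz: f = 23.06 PHz ≈ 23.1 PHz.

23.1 PHz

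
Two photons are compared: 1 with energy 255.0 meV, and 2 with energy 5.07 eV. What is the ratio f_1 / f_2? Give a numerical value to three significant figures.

0.0503

f_1 = 6.166 × 10^13 Hz (from energy = 255.0 meV, via f = E/h).
f_2 = 1.226 × 10^15 Hz (from energy = 5.07 eV, via f = E/h).
Ratio = 6.166 × 10^13 / 1.226 × 10^15 = 0.0503.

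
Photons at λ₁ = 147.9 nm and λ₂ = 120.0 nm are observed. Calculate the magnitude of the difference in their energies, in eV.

Using E = hc/λ: E₁ = 1.3431 × 10^-18 J, E₂ = 1.6554 × 10^-18 J.
|ΔE| = |1.3431 × 10^-18 − 1.6554 × 10^-18| = 3.12 × 10^-19 J = 1.95 eV.

1.95 eV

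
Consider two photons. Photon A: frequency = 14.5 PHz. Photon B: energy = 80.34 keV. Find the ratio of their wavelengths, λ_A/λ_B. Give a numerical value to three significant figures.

λ_A = 2.068e-8 m (from frequency = 14.5 PHz, via λ = c/f).
λ_B = 1.543e-11 m (from energy = 80.34 keV, via λ = hc/E).
Ratio = 2.068e-8 / 1.543e-11 = 1340.

1340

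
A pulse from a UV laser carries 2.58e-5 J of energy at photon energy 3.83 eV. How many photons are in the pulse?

4.20e13 photons

Per-photon energy: E = 6.136e-19 J (from energy = 3.83 eV).
N = E_total / E_photon = 2.58e-5 J / 6.136e-19 J = 4.20e13.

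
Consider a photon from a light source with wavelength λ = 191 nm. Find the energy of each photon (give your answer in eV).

6.49 eV

First convert: λ = 191 nm = 1.91 × 10^-7 m.
Since E = hc/λ for a photon, E = 1.040 × 10^-18 J.
Converting to eV: E = 6.491 eV ≈ 6.49 eV.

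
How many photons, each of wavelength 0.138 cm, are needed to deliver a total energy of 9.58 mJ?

Per-photon energy: E = 1.439e-22 J (from wavelength = 0.138 cm).
N = E_total / E_photon = 0.00958 J / 1.439e-22 J = 6.66e19.

6.66e19 photons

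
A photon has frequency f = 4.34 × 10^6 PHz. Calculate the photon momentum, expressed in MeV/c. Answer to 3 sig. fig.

17.9 MeV/c

First convert: f = 4.34 × 10^6 PHz = 4.34 × 10^21 Hz.
Apply p = hf/c: p = 9.592 × 10^-21 kg·m/s.
Converting to MeV/c: p = 17.95 MeV/c ≈ 17.9 MeV/c.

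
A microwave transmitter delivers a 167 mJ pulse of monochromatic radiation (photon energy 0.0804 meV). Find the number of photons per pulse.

1.30e22 photons

Per-photon energy: E = 1.288e-23 J (from energy = 0.0804 meV).
N = E_total / E_photon = 0.167 J / 1.288e-23 J = 1.30e22.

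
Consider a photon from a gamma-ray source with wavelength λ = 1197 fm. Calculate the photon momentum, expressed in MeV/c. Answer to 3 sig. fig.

In SI units: λ = 1197 fm = 1.197·10^-12 m.
For a photon p = h/λ, so p = 5.536·10^-22 kg·m/s.
Converting to MeV/c: p = 1.036 MeV/c ≈ 1.04 MeV/c.

1.04 MeV/c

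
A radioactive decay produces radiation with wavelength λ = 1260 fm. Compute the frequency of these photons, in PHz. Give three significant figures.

2.38 × 10^5 PHz

Take c = 2.99792458 × 10^8 m/s.
First convert: λ = 1260 fm = 1.26 × 10^-12 m.
Since f = c/λ for a photon, f = 2.379 × 10^20 Hz.
Converting to PHz: f = 237900 PHz ≈ 2.38 × 10^5 PHz.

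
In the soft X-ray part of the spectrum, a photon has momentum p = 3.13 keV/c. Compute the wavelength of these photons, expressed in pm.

396 pm

Take h = 6.62607015e-34 J·s, c = 2.99792458e8 m/s, 1 eV = 1.602176634e-19 J.
In SI units: p = 3.13 keV/c = 1.6728e-24 kg·m/s.
For a photon λ = h/p, so λ = 3.961e-10 m.
Converting to pm: λ = 396.1 pm ≈ 396 pm.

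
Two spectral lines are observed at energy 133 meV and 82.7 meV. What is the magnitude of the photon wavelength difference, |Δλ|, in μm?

5.67 μm

Using λ = hc/E: λ₁ = 9.322·10^-6 m, λ₂ = 1.499·10^-5 m.
|Δλ| = |9.322·10^-6 − 1.499·10^-5| = 5.67·10^-6 m = 5.67 μm.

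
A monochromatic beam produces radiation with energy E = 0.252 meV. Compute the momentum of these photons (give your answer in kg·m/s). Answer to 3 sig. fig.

1.35 × 10^-31 kg·m/s

(c = 2.99792458 × 10^8 m/s, 1 eV = 1.602176634 × 10^-19 J.)
Convert to SI: E = 0.252 meV = 4.0375 × 10^-23 J.
For a photon p = E/c, so p = 1.347 × 10^-31 kg·m/s.
So p ≈ 1.35 × 10^-31 kg·m/s.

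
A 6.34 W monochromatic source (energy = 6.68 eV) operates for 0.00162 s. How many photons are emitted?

9.60·10^15 photons

Total energy: E_total = P·t = 6.34 × 0.00162 = 0.01027 J.
Per-photon energy: E = 1.070·10^-18 J.
N = E_total / E_photon = 9.60·10^15.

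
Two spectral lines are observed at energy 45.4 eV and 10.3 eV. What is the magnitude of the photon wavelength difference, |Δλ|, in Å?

931 Å

Using λ = hc/E: λ₁ = 2.731·10^-8 m, λ₂ = 1.204·10^-7 m.
|Δλ| = |2.731·10^-8 − 1.204·10^-7| = 9.31·10^-8 m = 931 Å.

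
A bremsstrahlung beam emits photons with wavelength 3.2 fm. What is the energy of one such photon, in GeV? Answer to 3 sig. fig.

0.387 GeV

First convert: λ = 3.2 fm = 3.2e-15 m.
For a photon E = hc/λ, so E = 6.208e-11 J.
Converting to GeV: E = 0.3875 GeV ≈ 0.387 GeV.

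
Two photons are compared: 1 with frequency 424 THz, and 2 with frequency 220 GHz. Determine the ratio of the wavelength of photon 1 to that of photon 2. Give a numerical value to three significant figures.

5.19 × 10^-4

λ_1 = 7.071 × 10^-7 m (from frequency = 424 THz, via λ = c/f).
λ_2 = 0.001363 m (from frequency = 220 GHz, via λ = c/f).
Ratio = 7.071 × 10^-7 / 0.001363 = 5.19 × 10^-4.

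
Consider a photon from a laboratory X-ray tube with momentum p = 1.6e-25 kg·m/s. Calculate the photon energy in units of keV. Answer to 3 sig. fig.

Use c = 2.99792458e8 m/s, 1 eV = 1.602176634e-19 J.
For a photon E = pc, so E = 4.797e-17 J.
Converting to keV: E = 0.2994 keV ≈ 0.299 keV.

0.299 keV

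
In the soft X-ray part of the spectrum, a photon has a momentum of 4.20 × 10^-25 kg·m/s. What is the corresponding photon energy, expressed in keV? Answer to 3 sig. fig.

(c = 2.99792458 × 10^8 m/s, 1 eV = 1.602176634 × 10^-19 J.)
The photon relation is E = pc, giving E = 1.259 × 10^-16 J.
Converting to keV: E = 0.7859 keV ≈ 0.786 keV.

0.786 keV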